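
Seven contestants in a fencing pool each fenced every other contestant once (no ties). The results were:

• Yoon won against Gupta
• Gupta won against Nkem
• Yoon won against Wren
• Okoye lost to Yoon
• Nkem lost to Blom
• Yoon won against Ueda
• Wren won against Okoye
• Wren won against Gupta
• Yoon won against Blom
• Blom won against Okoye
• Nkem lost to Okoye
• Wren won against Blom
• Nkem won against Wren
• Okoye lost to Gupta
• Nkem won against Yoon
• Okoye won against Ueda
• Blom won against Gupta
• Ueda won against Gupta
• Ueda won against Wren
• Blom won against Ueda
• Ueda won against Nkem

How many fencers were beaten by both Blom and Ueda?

2

Blom beat: Ueda, Nkem, Gupta, Okoye.
Ueda beat: Nkem, Gupta, Wren.
Both beat: Nkem, Gupta — 2.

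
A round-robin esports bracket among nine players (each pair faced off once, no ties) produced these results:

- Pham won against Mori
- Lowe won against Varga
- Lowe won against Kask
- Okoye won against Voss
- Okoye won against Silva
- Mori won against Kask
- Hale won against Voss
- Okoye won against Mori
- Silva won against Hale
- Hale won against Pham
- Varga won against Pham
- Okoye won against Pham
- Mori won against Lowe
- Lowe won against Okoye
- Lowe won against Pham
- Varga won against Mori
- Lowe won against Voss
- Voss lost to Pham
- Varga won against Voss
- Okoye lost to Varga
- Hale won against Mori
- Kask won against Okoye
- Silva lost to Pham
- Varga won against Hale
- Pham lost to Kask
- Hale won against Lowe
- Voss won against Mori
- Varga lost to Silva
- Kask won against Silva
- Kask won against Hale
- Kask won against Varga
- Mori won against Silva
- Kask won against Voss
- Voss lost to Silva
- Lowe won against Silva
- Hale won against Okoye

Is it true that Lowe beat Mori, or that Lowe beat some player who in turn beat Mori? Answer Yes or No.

Yes

Lowe did not beat Mori directly.
Lowe beat Varga, Okoye, Silva, Pham, Voss, Kask. Of those, Varga beat Mori.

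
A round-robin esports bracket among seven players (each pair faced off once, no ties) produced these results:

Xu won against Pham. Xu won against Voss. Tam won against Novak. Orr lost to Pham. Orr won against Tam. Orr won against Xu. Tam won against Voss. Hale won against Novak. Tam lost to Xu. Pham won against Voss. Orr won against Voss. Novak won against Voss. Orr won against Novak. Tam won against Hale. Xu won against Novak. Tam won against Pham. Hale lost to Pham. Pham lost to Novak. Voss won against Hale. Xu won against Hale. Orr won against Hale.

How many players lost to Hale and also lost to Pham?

0

Hale beat: Novak.
Pham beat: Voss, Hale, Orr.
No one was beaten by both.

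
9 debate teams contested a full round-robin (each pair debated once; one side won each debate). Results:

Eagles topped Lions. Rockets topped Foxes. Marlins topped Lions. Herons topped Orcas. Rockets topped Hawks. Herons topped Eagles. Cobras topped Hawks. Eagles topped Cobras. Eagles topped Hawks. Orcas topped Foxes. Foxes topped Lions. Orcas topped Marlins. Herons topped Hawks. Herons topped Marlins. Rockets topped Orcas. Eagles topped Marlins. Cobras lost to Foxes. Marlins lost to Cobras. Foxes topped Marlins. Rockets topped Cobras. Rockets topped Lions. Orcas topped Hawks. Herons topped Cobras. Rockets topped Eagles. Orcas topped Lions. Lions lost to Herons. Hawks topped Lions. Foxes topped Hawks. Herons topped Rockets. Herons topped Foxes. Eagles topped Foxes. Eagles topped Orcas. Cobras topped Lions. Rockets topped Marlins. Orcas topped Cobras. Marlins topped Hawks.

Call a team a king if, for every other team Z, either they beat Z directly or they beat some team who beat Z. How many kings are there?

Hawks cannot reach Foxes, Cobras, Orcas, Marlins, Herons, Eagles, Rockets in two steps.
Foxes cannot reach Orcas, Herons, Eagles, Rockets in two steps.
Lions cannot reach Hawks, Foxes, Cobras, Orcas, Marlins, Herons, Eagles, Rockets in two steps.
Cobras cannot reach Foxes, Orcas, Herons, Eagles, Rockets in two steps.
Orcas cannot reach Herons, Eagles, Rockets in two steps.
Marlins cannot reach Foxes, Cobras, Orcas, Herons, Eagles, Rockets in two steps.
Herons reaches everyone (king).
Eagles cannot reach Herons, Rockets in two steps.
Rockets cannot reach Herons in two steps.
Kings: Herons — 1.

1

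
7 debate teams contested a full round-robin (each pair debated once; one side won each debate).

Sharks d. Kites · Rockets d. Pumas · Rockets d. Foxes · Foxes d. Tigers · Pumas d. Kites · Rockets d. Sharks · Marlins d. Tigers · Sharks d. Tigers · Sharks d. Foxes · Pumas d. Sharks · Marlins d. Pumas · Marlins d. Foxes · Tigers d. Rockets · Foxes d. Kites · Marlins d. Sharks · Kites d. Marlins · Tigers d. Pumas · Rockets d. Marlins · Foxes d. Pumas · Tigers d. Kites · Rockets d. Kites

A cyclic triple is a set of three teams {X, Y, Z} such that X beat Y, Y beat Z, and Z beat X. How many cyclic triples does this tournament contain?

Win totals: Sharks 3, Foxes 3, Kites 1, Marlins 4, Rockets 5, Tigers 3, Pumas 2.
A team with w wins dominates both others in C(w,2) triples; summing gives 3 + 3 + 0 + 6 + 10 + 3 + 1 = 26 transitive triples.
Total triples C(7,3) = 35, so cyclic triples = 35 − 26 = 9.

9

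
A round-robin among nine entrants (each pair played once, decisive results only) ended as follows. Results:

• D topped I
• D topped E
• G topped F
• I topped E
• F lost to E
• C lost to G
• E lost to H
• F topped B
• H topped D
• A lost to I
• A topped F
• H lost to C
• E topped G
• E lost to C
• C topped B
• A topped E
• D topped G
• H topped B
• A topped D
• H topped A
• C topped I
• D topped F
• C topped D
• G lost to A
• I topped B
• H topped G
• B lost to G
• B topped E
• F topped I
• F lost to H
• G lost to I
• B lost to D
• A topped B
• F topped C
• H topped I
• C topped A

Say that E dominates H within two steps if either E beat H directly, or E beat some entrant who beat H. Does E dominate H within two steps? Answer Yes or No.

No

E did not beat H directly.
E beat F, G, but each of them lost to H. No two-step path.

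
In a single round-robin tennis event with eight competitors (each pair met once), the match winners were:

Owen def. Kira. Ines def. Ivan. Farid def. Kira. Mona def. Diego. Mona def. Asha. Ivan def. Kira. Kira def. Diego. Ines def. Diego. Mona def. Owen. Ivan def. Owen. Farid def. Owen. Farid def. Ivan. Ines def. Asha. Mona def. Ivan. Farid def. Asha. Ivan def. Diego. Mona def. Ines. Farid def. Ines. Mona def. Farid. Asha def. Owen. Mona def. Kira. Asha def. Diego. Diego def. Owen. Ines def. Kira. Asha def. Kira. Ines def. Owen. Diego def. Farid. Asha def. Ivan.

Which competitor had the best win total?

Mona

Win totals: Mona 7, Owen 1, Diego 2, Farid 5, Asha 4, Ivan 3, Ines 5, Kira 1.
Mona leads with 7 wins (next highest: 5).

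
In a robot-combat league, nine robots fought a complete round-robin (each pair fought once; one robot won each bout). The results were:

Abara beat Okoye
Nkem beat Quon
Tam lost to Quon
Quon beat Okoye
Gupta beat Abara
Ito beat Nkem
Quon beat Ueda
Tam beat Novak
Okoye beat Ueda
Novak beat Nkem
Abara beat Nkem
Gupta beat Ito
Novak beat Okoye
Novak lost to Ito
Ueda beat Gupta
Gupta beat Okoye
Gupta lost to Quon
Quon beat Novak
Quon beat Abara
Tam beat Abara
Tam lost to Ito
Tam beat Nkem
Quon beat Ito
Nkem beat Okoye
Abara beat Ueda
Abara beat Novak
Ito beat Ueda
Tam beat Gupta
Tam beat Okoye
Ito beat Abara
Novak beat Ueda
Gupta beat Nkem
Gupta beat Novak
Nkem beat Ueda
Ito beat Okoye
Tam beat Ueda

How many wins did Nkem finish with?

Nkem's results: beat Ueda, Okoye, Quon; lost to Ito, Tam, Gupta, Abara, Novak.
That is 3 wins.

3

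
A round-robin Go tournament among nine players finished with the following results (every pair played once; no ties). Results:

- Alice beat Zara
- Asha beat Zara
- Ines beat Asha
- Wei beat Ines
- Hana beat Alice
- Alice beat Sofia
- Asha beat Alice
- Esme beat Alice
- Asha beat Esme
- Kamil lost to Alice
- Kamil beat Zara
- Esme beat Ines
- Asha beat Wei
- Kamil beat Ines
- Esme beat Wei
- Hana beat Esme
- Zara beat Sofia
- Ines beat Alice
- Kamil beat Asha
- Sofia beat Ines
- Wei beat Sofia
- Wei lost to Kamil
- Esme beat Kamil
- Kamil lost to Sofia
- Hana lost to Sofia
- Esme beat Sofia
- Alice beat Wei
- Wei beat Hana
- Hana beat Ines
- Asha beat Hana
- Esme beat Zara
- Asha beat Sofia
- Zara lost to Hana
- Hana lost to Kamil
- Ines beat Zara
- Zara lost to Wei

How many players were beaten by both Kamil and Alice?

Kamil beat: Hana, Ines, Zara, Wei, Asha.
Alice beat: Sofia, Kamil, Zara, Wei.
Both beat: Zara, Wei — 2.

2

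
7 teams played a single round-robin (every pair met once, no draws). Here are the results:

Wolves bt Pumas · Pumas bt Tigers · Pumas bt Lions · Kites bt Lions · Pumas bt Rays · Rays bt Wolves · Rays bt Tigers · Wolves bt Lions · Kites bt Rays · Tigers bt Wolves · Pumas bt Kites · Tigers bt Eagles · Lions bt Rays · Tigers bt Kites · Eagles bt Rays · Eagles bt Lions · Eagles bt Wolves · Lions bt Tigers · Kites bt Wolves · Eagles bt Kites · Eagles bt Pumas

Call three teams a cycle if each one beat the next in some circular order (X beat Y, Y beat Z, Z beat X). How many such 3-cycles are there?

10

Win totals: Rays 2, Tigers 3, Pumas 4, Lions 2, Kites 3, Eagles 5, Wolves 2.
A team with w wins dominates both others in C(w,2) triples; summing gives 1 + 3 + 6 + 1 + 3 + 10 + 1 = 25 transitive triples.
Total triples C(7,3) = 35, so cyclic triples = 35 − 25 = 10.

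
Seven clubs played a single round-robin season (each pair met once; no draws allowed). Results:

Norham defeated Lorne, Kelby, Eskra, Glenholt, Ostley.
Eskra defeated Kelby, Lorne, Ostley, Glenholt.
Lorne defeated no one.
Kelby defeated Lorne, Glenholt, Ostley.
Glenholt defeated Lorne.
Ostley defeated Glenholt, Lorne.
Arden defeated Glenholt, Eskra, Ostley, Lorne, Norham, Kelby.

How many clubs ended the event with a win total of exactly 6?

Win totals: Eskra 4, Lorne 0, Glenholt 1, Ostley 2, Arden 6, Kelby 3, Norham 5.
Exactly 6: Arden — 1 club.

1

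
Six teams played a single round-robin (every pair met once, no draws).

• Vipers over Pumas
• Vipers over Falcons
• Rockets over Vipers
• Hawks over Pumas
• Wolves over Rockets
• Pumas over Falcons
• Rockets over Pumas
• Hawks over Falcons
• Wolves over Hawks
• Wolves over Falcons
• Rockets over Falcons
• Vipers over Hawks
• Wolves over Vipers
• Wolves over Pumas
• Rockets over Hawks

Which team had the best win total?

Wolves

Win totals: Rockets 4, Hawks 2, Pumas 1, Vipers 3, Wolves 5, Falcons 0.
Wolves leads with 5 wins (next highest: 4).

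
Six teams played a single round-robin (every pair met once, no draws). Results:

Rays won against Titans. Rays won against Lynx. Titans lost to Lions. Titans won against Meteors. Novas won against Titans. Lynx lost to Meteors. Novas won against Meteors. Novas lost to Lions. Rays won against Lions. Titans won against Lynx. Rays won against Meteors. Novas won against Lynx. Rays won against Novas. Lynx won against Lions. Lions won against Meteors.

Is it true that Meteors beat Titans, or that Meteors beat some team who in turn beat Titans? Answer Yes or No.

Meteors did not beat Titans directly.
Meteors beat Lynx, but each of them lost to Titans. No two-step path.

No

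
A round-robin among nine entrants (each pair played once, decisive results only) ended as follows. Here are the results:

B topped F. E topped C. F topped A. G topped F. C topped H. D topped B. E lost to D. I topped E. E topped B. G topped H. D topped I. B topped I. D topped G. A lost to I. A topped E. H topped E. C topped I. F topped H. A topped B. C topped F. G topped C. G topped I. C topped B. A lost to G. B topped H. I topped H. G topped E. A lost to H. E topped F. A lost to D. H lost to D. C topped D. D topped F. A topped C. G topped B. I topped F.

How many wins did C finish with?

5

C's results: beat B, D, F, H, I; lost to A, E, G.
That is 5 wins.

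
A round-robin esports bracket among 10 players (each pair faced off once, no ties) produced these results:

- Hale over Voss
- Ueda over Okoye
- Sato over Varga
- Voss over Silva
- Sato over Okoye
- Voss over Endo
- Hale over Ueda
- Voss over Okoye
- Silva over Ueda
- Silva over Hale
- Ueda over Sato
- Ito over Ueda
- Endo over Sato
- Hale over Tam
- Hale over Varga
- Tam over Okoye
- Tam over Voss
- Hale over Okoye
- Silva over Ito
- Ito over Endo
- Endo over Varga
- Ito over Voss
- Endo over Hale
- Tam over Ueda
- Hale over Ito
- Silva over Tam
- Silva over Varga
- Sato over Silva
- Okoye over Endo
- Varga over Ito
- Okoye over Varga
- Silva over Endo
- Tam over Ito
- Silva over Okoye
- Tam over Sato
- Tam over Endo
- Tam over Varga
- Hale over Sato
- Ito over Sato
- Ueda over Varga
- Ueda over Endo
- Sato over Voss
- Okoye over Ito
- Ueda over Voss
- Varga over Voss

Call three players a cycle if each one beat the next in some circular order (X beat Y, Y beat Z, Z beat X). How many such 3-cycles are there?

Win totals: Okoye 3, Hale 7, Varga 2, Tam 7, Sato 4, Ito 4, Ueda 5, Voss 3, Endo 3, Silva 7.
A player with w wins dominates both others in C(w,2) triples; summing gives 3 + 21 + 1 + 21 + 6 + 6 + 10 + 3 + 3 + 21 = 95 transitive triples.
Total triples C(10,3) = 120, so cyclic triples = 120 − 95 = 25.

25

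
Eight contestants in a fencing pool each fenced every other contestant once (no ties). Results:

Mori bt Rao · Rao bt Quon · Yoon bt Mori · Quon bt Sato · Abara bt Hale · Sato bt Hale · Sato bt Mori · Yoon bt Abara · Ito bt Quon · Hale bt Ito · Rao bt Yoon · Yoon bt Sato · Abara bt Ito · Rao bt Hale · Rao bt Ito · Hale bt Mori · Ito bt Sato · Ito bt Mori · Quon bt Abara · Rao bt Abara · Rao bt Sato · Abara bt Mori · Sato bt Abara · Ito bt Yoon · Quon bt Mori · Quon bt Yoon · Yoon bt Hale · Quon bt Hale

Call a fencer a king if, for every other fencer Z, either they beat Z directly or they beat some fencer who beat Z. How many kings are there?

Abara reaches everyone (king).
Mori reaches everyone (king).
Hale cannot reach Abara in two steps.
Sato cannot reach Yoon, Quon in two steps.
Yoon cannot reach Quon in two steps.
Quon reaches everyone (king).
Ito reaches everyone (king).
Rao reaches everyone (king).
Kings: Abara, Mori, Quon, Ito, Rao — 5.

5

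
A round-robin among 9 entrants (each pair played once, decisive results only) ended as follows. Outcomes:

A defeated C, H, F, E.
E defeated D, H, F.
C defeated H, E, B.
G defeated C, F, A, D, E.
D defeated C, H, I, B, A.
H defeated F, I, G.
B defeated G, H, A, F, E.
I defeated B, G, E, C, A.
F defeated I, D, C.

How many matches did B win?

5

B's results: beat A, E, F, G, H; lost to C, D, I.
That is 5 wins.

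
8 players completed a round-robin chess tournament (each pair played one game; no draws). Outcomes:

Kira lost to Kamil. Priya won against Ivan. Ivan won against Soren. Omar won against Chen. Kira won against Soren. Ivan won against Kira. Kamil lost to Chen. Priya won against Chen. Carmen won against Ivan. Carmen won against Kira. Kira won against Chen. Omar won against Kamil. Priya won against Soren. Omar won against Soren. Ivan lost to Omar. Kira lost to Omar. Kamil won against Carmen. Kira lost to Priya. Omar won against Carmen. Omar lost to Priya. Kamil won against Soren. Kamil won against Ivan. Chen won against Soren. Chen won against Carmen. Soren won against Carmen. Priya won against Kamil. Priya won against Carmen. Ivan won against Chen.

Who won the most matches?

Win totals: Ivan 3, Soren 1, Kamil 4, Chen 3, Priya 7, Omar 6, Kira 2, Carmen 2.
Priya leads with 7 wins (next highest: 6).

Priya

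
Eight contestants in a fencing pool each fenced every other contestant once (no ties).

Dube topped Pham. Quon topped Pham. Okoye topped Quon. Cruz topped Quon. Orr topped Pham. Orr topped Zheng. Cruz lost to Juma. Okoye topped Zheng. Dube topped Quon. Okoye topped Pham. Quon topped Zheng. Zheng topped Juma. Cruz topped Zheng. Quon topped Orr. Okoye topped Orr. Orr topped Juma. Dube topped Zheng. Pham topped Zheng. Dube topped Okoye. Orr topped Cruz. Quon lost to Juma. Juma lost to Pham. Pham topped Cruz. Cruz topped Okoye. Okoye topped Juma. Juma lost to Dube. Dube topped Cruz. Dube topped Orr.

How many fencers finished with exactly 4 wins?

Win totals: Zheng 1, Quon 3, Dube 7, Okoye 5, Juma 2, Cruz 3, Orr 4, Pham 3.
Exactly 4: Orr — 1 fencer.

1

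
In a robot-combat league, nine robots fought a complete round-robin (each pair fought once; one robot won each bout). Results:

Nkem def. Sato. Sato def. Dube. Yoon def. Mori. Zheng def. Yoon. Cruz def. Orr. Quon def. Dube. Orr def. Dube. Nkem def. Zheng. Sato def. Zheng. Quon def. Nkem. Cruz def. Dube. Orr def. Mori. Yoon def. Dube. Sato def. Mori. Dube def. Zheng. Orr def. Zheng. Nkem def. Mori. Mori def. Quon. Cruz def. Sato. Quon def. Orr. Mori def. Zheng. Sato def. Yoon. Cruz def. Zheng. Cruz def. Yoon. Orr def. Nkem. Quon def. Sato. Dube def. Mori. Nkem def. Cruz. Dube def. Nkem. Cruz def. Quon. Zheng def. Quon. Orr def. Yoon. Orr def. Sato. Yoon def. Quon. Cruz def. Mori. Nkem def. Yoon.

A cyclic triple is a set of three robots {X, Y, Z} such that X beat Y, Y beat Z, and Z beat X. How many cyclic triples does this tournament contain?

Win totals: Nkem 5, Mori 2, Yoon 3, Quon 4, Zheng 2, Cruz 7, Orr 6, Dube 3, Sato 4.
A robot with w wins dominates both others in C(w,2) triples; summing gives 10 + 1 + 3 + 6 + 1 + 21 + 15 + 3 + 6 = 66 transitive triples.
Total triples C(9,3) = 84, so cyclic triples = 84 − 66 = 18.

18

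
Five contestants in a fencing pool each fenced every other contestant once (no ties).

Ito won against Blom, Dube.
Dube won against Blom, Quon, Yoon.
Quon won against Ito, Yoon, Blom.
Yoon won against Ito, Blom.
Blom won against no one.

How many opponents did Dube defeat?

Dube's results: beat Yoon, Blom, Quon; lost to Ito.
That is 3 wins.

3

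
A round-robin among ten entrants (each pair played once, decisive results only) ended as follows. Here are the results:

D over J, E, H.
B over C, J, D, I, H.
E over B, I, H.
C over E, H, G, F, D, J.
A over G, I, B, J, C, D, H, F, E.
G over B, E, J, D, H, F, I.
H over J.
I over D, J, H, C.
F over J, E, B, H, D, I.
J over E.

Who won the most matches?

Win totals: A 9, B 5, C 6, D 3, E 3, F 6, G 7, H 1, I 4, J 1.
A leads with 9 wins (next highest: 7).

A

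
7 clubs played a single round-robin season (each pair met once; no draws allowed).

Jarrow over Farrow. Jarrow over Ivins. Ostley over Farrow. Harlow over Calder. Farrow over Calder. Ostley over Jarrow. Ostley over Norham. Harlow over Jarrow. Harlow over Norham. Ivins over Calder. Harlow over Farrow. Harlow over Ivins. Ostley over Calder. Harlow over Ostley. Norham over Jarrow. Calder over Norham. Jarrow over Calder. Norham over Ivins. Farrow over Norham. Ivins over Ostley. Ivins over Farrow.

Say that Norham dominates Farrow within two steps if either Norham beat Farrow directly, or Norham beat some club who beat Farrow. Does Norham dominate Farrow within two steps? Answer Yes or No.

Norham did not beat Farrow directly.
Norham beat Jarrow, Ivins. Of those, Jarrow beat Farrow.

Yes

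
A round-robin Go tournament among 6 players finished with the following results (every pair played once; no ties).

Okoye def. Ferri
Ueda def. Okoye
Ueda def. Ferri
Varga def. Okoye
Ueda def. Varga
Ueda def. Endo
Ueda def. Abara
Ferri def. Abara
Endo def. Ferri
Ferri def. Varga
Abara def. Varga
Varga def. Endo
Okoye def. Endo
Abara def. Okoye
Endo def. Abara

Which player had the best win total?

Ueda

Win totals: Okoye 2, Ferri 2, Ueda 5, Endo 2, Abara 2, Varga 2.
Ueda leads with 5 wins (next highest: 2).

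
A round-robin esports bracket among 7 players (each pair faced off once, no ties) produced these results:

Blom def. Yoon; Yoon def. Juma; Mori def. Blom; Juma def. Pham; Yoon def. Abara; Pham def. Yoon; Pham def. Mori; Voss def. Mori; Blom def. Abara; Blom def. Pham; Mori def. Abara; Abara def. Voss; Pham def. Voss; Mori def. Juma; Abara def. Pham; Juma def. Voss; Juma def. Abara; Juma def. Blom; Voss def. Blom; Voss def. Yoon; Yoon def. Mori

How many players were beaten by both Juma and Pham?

Juma beat: Blom, Abara, Voss, Pham.
Pham beat: Yoon, Mori, Voss.
Both beat: Voss — 1.

1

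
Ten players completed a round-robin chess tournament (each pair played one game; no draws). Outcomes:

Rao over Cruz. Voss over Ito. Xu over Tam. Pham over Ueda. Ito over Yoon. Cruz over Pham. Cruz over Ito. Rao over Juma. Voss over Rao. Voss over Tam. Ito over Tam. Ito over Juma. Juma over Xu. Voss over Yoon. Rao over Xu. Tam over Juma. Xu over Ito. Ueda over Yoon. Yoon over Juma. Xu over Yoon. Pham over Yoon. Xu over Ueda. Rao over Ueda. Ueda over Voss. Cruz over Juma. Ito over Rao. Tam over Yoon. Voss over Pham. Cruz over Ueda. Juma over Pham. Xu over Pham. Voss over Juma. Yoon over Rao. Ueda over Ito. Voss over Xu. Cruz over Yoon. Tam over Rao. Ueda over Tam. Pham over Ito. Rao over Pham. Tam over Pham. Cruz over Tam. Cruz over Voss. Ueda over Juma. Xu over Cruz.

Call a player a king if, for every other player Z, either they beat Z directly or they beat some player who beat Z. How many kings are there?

4

Pham cannot reach Cruz, Xu in two steps.
Ueda cannot reach Cruz in two steps.
Tam cannot reach Voss in two steps.
Cruz reaches everyone (king).
Voss reaches everyone (king).
Xu reaches everyone (king).
Juma cannot reach Voss, Rao in two steps.
Yoon cannot reach Tam, Voss, Ito in two steps.
Ito cannot reach Voss in two steps.
Rao reaches everyone (king).
Kings: Cruz, Voss, Xu, Rao — 4.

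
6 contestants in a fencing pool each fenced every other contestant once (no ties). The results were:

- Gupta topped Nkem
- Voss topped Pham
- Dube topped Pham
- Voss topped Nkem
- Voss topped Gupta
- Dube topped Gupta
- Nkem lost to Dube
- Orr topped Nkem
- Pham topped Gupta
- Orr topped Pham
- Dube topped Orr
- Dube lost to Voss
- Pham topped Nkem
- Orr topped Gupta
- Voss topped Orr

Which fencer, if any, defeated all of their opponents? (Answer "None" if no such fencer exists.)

Voss has 5 wins out of 5 opponents — a perfect record.

Voss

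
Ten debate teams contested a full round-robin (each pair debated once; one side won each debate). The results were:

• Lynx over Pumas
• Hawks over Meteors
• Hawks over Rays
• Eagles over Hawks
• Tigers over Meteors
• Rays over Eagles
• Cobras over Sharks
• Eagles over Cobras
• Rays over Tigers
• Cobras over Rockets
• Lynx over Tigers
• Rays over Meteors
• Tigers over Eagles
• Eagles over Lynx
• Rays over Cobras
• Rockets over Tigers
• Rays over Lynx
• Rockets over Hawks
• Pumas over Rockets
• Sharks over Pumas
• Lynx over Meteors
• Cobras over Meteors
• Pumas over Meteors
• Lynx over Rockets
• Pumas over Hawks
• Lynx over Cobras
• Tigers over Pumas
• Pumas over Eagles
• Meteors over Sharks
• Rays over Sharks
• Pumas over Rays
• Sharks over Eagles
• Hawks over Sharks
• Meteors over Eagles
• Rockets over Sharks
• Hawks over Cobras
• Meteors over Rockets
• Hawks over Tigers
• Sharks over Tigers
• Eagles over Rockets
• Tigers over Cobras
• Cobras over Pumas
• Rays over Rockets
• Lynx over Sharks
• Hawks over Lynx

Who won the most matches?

Win totals: Tigers 4, Cobras 4, Eagles 4, Rockets 3, Rays 7, Sharks 3, Pumas 5, Meteors 3, Hawks 6, Lynx 6.
Rays leads with 7 wins (next highest: 6).

Rays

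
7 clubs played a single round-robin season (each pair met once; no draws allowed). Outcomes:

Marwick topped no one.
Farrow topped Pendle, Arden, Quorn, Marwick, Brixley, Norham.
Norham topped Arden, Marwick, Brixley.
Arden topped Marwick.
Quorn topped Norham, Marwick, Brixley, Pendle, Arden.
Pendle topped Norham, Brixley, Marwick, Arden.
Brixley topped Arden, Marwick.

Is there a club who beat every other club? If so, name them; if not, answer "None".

Farrow has 6 wins out of 6 opponents — a perfect record.

Farrow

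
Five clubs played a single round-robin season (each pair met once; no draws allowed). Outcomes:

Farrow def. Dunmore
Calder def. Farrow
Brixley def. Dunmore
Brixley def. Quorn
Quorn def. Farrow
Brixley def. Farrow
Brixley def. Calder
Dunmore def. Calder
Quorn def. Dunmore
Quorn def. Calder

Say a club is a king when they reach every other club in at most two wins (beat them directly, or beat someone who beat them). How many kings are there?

Quorn cannot reach Brixley in two steps.
Brixley reaches everyone (king).
Farrow cannot reach Quorn, Brixley in two steps.
Calder cannot reach Quorn, Brixley in two steps.
Dunmore cannot reach Quorn, Brixley in two steps.
Kings: Brixley — 1.

1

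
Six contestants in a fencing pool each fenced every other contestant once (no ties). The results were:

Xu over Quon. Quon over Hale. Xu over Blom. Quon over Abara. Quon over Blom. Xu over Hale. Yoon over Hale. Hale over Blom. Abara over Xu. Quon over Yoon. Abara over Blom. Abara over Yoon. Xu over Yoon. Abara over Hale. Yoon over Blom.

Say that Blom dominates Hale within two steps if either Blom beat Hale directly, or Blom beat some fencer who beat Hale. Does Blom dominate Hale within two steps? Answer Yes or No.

No

Blom did not beat Hale directly.
Blom beat no one, so there is no intermediate fencer.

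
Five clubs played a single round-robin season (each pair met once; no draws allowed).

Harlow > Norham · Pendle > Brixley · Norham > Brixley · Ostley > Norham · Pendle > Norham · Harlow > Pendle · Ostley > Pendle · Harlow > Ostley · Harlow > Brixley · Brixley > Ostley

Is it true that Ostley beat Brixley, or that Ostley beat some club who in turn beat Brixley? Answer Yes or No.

Ostley did not beat Brixley directly.
Ostley beat Norham, Pendle. Of those, Norham beat Brixley.

Yes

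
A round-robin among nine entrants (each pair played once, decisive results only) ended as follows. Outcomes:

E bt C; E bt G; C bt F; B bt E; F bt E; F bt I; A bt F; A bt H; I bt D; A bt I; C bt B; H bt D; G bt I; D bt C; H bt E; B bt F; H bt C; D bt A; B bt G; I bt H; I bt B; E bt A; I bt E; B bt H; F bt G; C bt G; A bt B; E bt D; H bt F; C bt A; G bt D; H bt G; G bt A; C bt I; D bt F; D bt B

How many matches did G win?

G's results: beat A, D, I; lost to B, C, E, F, H.
That is 3 wins.

3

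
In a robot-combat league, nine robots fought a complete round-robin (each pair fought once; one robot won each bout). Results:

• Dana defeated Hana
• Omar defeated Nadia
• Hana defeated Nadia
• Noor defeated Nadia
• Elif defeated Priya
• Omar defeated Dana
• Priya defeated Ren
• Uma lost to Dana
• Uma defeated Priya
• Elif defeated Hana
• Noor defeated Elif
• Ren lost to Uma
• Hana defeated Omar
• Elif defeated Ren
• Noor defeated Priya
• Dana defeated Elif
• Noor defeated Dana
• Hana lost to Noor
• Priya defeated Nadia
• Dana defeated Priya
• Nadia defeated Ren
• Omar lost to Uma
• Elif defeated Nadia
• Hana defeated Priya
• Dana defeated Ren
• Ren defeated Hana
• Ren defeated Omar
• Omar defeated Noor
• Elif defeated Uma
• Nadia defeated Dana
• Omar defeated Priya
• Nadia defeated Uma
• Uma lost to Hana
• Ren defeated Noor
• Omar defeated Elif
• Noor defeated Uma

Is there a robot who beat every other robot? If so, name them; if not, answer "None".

Highest win total is Noor with 6 (out of 8 possible).
Noor lost to Ren, Omar, so no robot went undefeated.

None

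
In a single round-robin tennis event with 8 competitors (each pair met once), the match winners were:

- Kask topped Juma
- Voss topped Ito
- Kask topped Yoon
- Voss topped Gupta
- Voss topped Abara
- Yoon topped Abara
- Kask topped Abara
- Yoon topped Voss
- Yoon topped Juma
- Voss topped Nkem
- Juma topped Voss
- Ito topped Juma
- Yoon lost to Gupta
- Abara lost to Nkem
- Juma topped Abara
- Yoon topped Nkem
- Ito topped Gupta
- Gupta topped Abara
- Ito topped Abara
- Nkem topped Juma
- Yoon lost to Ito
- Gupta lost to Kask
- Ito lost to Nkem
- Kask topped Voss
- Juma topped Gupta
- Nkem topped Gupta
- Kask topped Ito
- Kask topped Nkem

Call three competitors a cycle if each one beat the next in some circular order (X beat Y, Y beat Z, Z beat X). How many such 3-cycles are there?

Win totals: Ito 4, Gupta 2, Juma 3, Nkem 4, Voss 4, Kask 7, Abara 0, Yoon 4.
A competitor with w wins dominates both others in C(w,2) triples; summing gives 6 + 1 + 3 + 6 + 6 + 21 + 0 + 6 = 49 transitive triples.
Total triples C(8,3) = 56, so cyclic triples = 56 − 49 = 7.

7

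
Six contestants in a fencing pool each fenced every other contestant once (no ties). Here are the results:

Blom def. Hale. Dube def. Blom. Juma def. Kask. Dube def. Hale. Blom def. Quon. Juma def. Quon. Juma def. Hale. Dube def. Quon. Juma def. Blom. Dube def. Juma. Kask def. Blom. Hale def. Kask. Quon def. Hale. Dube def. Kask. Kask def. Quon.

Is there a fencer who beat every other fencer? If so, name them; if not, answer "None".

Dube has 5 wins out of 5 opponents — a perfect record.

Dube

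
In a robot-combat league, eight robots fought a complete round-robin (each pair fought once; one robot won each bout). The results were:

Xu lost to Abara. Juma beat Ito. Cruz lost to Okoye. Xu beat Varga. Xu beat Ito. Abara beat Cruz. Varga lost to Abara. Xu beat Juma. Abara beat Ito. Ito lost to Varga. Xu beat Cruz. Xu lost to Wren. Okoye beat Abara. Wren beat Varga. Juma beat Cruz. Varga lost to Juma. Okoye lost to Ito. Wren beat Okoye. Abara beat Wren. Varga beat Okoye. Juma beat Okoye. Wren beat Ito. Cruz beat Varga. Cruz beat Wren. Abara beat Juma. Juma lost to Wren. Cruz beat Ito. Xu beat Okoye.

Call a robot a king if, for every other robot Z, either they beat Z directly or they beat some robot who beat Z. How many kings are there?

4

Okoye reaches everyone (king).
Cruz cannot reach Abara in two steps.
Ito cannot reach Juma, Xu, Wren, Varga in two steps.
Juma cannot reach Xu in two steps.
Xu reaches everyone (king).
Wren reaches everyone (king).
Abara reaches everyone (king).
Varga cannot reach Juma, Xu, Wren in two steps.
Kings: Okoye, Xu, Wren, Abara — 4.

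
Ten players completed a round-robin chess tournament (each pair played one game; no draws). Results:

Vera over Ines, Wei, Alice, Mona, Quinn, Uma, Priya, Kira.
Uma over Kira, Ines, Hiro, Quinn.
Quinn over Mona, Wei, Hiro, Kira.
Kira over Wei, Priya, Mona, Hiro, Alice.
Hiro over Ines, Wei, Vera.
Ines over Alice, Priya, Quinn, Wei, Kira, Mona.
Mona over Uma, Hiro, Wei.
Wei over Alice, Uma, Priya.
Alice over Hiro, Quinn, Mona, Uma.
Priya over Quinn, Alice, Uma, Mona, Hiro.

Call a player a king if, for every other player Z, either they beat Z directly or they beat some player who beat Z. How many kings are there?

7

Alice cannot reach Priya in two steps.
Ines cannot reach Vera in two steps.
Priya reaches everyone (king).
Kira reaches everyone (king).
Uma reaches everyone (king).
Vera reaches everyone (king).
Wei cannot reach Vera in two steps.
Quinn reaches everyone (king).
Mona reaches everyone (king).
Hiro reaches everyone (king).
Kings: Priya, Kira, Uma, Vera, Quinn, Mona, Hiro — 7.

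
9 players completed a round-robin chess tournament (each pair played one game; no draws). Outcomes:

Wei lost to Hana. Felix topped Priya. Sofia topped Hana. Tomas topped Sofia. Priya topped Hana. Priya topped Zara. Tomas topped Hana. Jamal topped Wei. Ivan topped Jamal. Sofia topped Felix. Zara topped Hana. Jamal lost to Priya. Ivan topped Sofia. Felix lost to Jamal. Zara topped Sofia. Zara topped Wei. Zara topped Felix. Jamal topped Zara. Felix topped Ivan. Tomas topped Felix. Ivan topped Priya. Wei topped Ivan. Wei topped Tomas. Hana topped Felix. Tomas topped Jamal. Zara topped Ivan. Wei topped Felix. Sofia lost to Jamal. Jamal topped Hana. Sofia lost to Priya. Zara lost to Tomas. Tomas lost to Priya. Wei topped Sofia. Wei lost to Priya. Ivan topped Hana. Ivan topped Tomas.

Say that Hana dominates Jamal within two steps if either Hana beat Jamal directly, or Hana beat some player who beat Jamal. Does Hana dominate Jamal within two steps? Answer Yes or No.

Hana did not beat Jamal directly.
Hana beat Felix, Wei, but each of them lost to Jamal. No two-step path.

No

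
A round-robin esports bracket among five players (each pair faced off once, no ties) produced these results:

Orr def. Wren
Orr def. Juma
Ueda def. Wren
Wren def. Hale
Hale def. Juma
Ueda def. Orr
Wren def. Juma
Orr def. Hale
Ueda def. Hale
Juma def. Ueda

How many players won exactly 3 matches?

Win totals: Hale 1, Juma 1, Ueda 3, Orr 3, Wren 2.
Exactly 3: Ueda, Orr — 2 players.

2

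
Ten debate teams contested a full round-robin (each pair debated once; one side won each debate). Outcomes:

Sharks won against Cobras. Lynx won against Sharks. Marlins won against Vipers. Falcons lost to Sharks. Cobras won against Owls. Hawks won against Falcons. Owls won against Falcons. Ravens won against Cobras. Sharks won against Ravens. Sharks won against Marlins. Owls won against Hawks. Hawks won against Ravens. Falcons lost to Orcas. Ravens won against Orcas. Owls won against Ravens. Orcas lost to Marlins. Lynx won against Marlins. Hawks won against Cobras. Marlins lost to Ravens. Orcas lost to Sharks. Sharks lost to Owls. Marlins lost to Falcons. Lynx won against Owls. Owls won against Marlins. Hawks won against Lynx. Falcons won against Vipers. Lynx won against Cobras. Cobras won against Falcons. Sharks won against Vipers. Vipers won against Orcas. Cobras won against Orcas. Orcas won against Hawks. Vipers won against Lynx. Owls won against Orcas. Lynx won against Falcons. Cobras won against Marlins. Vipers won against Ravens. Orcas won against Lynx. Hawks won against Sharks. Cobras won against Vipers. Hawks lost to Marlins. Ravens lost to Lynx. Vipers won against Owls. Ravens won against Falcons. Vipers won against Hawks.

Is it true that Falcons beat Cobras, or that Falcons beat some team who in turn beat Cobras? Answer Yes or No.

No

Falcons did not beat Cobras directly.
Falcons beat Marlins, Vipers, but each of them lost to Cobras. No two-step path.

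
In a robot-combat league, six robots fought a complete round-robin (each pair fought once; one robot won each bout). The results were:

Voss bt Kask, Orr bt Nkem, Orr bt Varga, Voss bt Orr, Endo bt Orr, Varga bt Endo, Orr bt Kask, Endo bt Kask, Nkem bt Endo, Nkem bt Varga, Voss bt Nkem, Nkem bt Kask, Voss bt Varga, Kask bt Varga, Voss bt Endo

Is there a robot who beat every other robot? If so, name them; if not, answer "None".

Voss

Voss has 5 wins out of 5 opponents — a perfect record.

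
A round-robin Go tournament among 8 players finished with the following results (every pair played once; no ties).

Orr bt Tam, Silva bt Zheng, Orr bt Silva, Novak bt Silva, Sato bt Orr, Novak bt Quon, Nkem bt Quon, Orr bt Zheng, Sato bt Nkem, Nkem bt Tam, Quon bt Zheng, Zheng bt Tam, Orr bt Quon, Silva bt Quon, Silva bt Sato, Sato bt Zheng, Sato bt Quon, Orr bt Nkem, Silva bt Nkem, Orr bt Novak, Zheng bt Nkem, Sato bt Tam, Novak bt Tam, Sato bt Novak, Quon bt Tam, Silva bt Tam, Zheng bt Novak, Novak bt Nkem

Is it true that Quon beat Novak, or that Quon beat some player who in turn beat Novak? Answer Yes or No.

Quon did not beat Novak directly.
Quon beat Zheng, Tam. Of those, Zheng beat Novak.

Yes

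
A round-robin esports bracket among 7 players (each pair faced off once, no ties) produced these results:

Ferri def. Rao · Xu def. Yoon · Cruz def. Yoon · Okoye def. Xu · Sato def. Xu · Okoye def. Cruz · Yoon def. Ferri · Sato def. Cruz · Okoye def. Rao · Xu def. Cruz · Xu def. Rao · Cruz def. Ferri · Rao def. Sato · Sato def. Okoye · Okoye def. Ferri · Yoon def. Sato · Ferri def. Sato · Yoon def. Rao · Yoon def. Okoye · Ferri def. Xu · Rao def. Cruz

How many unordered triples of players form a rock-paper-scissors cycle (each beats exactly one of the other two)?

12

Win totals: Yoon 4, Okoye 4, Ferri 3, Cruz 2, Sato 3, Xu 3, Rao 2.
A player with w wins dominates both others in C(w,2) triples; summing gives 6 + 6 + 3 + 1 + 3 + 3 + 1 = 23 transitive triples.
Total triples C(7,3) = 35, so cyclic triples = 35 − 23 = 12.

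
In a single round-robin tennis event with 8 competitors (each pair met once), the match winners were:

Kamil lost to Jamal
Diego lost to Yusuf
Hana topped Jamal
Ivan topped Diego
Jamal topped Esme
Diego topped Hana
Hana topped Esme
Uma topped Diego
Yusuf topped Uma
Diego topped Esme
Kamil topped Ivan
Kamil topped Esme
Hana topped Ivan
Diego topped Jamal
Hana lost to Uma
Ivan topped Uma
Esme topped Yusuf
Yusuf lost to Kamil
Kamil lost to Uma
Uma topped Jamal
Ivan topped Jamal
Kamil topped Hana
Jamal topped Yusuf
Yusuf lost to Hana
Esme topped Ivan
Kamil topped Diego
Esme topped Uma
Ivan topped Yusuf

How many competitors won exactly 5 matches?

Win totals: Uma 4, Yusuf 2, Esme 3, Kamil 5, Jamal 3, Ivan 4, Hana 4, Diego 3.
Exactly 5: Kamil — 1 competitor.

1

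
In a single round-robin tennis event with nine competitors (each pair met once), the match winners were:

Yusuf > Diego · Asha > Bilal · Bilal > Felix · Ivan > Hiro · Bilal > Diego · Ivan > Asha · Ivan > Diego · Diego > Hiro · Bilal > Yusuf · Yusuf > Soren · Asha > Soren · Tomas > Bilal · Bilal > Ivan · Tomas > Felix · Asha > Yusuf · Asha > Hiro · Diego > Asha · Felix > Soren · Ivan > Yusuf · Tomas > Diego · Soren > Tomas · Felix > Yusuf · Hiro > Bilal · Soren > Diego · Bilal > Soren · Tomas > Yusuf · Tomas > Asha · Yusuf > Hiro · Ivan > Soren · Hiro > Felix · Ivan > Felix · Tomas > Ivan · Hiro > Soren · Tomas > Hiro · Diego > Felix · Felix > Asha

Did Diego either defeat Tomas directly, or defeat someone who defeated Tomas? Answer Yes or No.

Diego did not beat Tomas directly.
Diego beat Felix, Hiro, Asha, but each of them lost to Tomas. No two-step path.

No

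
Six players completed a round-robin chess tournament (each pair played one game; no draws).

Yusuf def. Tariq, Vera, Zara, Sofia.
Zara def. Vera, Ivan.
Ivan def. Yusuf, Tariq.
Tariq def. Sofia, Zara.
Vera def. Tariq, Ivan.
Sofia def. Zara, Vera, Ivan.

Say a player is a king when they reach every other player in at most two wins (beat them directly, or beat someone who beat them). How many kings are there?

Yusuf reaches everyone (king).
Tariq cannot reach Yusuf in two steps.
Zara cannot reach Sofia in two steps.
Vera reaches everyone (king).
Sofia reaches everyone (king).
Ivan reaches everyone (king).
Kings: Yusuf, Vera, Sofia, Ivan — 4.

4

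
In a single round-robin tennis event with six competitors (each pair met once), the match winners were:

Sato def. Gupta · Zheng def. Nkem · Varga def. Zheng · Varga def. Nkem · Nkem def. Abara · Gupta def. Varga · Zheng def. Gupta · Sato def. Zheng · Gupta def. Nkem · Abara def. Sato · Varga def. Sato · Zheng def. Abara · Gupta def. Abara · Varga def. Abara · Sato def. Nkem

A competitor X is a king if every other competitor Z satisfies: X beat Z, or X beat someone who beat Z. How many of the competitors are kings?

4

Gupta reaches everyone (king).
Nkem cannot reach Gupta, Zheng, Varga in two steps.
Sato reaches everyone (king).
Zheng reaches everyone (king).
Varga reaches everyone (king).
Abara cannot reach Varga in two steps.
Kings: Gupta, Sato, Zheng, Varga — 4.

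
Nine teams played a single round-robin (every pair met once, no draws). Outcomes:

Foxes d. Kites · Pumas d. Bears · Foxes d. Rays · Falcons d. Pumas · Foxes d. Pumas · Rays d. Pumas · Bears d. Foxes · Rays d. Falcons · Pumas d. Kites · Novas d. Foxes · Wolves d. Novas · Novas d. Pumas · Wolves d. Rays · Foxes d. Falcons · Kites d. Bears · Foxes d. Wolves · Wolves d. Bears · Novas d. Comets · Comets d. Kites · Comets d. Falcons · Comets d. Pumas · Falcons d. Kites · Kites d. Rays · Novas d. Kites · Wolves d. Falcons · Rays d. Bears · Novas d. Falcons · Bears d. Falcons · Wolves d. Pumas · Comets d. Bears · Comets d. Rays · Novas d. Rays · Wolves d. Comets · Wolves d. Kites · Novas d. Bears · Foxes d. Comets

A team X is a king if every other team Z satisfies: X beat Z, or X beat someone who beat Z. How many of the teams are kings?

Wolves reaches everyone (king).
Pumas cannot reach Wolves, Comets, Novas in two steps.
Rays cannot reach Wolves, Comets, Novas in two steps.
Comets cannot reach Wolves, Novas in two steps.
Foxes reaches everyone (king).
Novas reaches everyone (king).
Falcons cannot reach Wolves, Comets, Foxes, Novas in two steps.
Bears cannot reach Novas in two steps.
Kites cannot reach Wolves, Comets, Novas in two steps.
Kings: Wolves, Foxes, Novas — 3.

3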